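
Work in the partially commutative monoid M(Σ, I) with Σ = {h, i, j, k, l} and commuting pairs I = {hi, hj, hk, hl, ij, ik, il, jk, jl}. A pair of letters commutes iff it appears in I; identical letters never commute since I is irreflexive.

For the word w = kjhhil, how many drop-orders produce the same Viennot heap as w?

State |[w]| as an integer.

drop 0:k onto floor
drop 1:j onto floor
drop 2:h onto floor
drop 3:h onto {2:h}
drop 4:i onto floor
drop 5:l onto {0:k}
ground layer = {0:k, 1:j, 2:h, 4:i}
drop-orders for the pieces not yet dropped (sum over which currently-grounded one goes next):
  1 to go: {1} 1  {3} 1  {4} 1  {5} 1
  2 to go: {0,5} 1  {1,3} 2  {1,4} 2  {1,5} 2  {2,3} 1  {3,4} 2  {3,5} 2  {4,5} 2
  3 to go: {0,1,5} 3  {0,3,5} 3  {0,4,5} 3  {1,2,3} 3  {1,3,4} 6  {1,3,5} 6  {1,4,5} 6  {2,3,4} 3  {2,3,5} 3  {3,4,5} 6
  4 to go: {0,1,3,5} 12  {0,1,4,5} 12  {0,2,3,5} 6  {0,3,4,5} 12  {1,2,3,4} 12  {1,2,3,5} 12  {1,3,4,5} 24  {2,3,4,5} 12
  if 0:k drops first: 60 orders
  if 1:j drops first: 30 orders
  if 2:h drops first: 60 orders
  if 4:i drops first: 30 orders
heap linearizations: 180

180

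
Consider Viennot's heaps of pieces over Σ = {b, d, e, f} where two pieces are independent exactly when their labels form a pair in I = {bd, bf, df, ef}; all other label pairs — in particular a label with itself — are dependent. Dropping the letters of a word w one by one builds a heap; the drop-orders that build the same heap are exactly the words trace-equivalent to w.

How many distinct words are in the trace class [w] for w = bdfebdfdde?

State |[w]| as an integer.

#0=b has no predecessor
#1=d has no predecessor
#2=f has no predecessor
#3=e depends on [0:b, 1:d]
#4=b depends on [3:e]
#5=d depends on [3:e]
#6=f depends on [2:f]
#7=d depends on [5:d]
#8=d depends on [7:d]
#9=e depends on [4:b, 8:d]
sources: [0:b, 1:d, 2:f]
N(rest) = Σ N(rest − s) over sources s of rest; N(one piece) = 1:
  size 1 → [6]=1  [9]=1
  size 2 → [2,6]=1  [4,9]=1  [6,9]=2  [8,9]=1
  size 3 → [2,6,9]=3  [4,6,9]=3  [4,8,9]=2  [6,8,9]=3  [7,8,9]=1
  size 4 → [2,4,6,9]=6  [2,6,8,9]=6  [4,6,8,9]=8  [4,7,8,9]=3  [5,7,8,9]=1  [6,7,8,9]=4
  size 5 → [2,4,6,8,9]=20  [2,6,7,8,9]=10  [4,5,7,8,9]=4  [4,6,7,8,9]=15  [5,6,7,8,9]=5
  size 6 → [2,4,6,7,8,9]=45  [2,5,6,7,8,9]=15  [3,4,5,7,8,9]=4  [4,5,6,7,8,9]=24
  size 7 → [0,3,4,5,7,8,9]=4  [1,3,4,5,7,8,9]=4  [2,4,5,6,7,8,9]=84  [3,4,5,6,7,8,9]=28
  size 8 → [0,1,3,4,5,7,8,9]=8  [0,3,4,5,6,7,8,9]=32  [1,3,4,5,6,7,8,9]=32  [2,3,4,5,6,7,8,9]=112
  first=0(b) contributes 144
  first=1(d) contributes 144
  first=2(f) contributes 72
|[w]| = 360

360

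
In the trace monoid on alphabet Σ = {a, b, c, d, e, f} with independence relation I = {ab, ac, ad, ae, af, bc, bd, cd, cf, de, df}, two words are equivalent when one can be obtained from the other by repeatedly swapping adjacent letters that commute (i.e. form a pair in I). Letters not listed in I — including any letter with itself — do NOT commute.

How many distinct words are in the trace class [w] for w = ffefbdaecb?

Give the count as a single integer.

#0=f has no predecessor
#1=f depends on [0:f]
#2=e depends on [1:f]
#3=f depends on [2:e]
#4=b depends on [3:f]
#5=d has no predecessor
#6=a has no predecessor
#7=e depends on [4:b]
#8=c depends on [7:e]
#9=b depends on [7:e]
sources: [0:f, 5:d, 6:a]
N(rest) = Σ N(rest − s) over sources s of rest; N(one piece) = 1:
  size 1 → [5]=1  [6]=1  [8]=1  [9]=1
  size 2 → [5,6]=2  [5,8]=2  [5,9]=2  [6,8]=2  [6,9]=2  [8,9]=2
  size 3 → [5,6,8]=6  [5,6,9]=6  [5,8,9]=6  [6,8,9]=6  [7,8,9]=2
  size 4 → [4,7,8,9]=2  [5,6,8,9]=24  [5,7,8,9]=8  [6,7,8,9]=8
  size 5 → [3,4,7,8,9]=2  [4,5,7,8,9]=10  [4,6,7,8,9]=10  [5,6,7,8,9]=40
  size 6 → [2,3,4,7,8,9]=2  [3,4,5,7,8,9]=12  [3,4,6,7,8,9]=12  [4,5,6,7,8,9]=60
  size 7 → [1,2,3,4,7,8,9]=2  [2,3,4,5,7,8,9]=14  [2,3,4,6,7,8,9]=14  [3,4,5,6,7,8,9]=84
  size 8 → [0,1,2,3,4,7,8,9]=2  [1,2,3,4,5,7,8,9]=16  [1,2,3,4,6,7,8,9]=16  [2,3,4,5,6,7,8,9]=112
  first=0(f) contributes 144
  first=5(d) contributes 18
  first=6(a) contributes 18
|[w]| = 180

180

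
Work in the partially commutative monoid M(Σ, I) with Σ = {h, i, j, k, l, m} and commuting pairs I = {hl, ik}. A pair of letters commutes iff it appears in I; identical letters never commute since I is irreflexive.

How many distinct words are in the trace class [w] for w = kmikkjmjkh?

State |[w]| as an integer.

0(k) covers ∅
1(m) covers 0:k
2(i) covers 1:m
3(k) covers 1:m
4(k) covers 3:k
5(j) covers 2:i, 4:k
6(m) covers 5:j
7(j) covers 6:m
8(k) covers 7:j
9(h) covers 8:k
floor of heap: 0:k
completions by unplaced set U, small U first (add the entries for U minus each lowest piece of U):
  |U|=1: {9}:1
  |U|=2: {8,9}:1
  |U|=3: {7,8,9}:1
  |U|=4: {6,7,8,9}:1
  |U|=5: {5,6,7,8,9}:1
  |U|=6: {2,5,6,7,8,9}:1  {4,5,6,7,8,9}:1
  |U|=7: {2,4,5,6,7,8,9}:2  {3,4,5,6,7,8,9}:1
  |U|=8: {2,3,4,5,6,7,8,9}:3
  start at 0(k): 3

3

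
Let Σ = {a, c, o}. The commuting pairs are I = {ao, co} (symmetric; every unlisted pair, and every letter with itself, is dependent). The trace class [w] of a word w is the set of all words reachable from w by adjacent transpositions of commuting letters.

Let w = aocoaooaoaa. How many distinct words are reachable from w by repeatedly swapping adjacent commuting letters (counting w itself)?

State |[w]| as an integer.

piece 0:a — minimal
piece 1:o — minimal
piece 2:c rests on {0:a}
piece 3:o rests on {1:o}
piece 4:a rests on {2:c}
piece 5:o rests on {3:o}
piece 6:o rests on {5:o}
piece 7:a rests on {4:a}
piece 8:o rests on {6:o}
piece 9:a rests on {7:a}
piece 10:a rests on {9:a}
minimal pieces: {0:a, 1:o}
ways to finish when only these pieces remain (= sum over removing one remaining piece with nothing left below it):
  1 left: {8}→1  {10}→1
  2 left: {6,8}→1  {8,10}→2  {9,10}→1
  3 left: {5,6,8}→1  {6,8,10}→3  {7,9,10}→1  {8,9,10}→3
  4 left: {3,5,6,8}→1  {4,7,9,10}→1  {5,6,8,10}→4  {6,8,9,10}→6  {7,8,9,10}→4
  5 left: {1,3,5,6,8}→1  {2,4,7,9,10}→1  {3,5,6,8,10}→5  {4,7,8,9,10}→5  {5,6,8,9,10}→10  {6,7,8,9,10}→10
  6 left: {0,2,4,7,9,10}→1  {1,3,5,6,8,10}→6  {2,4,7,8,9,10}→6  {3,5,6,8,9,10}→15  {4,6,7,8,9,10}→15  {5,6,7,8,9,10}→20
  7 left: {0,2,4,7,8,9,10}→7  {1,3,5,6,8,9,10}→21  {2,4,6,7,8,9,10}→21  {3,5,6,7,8,9,10}→35  {4,5,6,7,8,9,10}→35
  8 left: {0,2,4,6,7,8,9,10}→28  {1,3,5,6,7,8,9,10}→56  {2,4,5,6,7,8,9,10}→56  {3,4,5,6,7,8,9,10}→70
  9 left: {0,2,4,5,6,7,8,9,10}→84  {1,3,4,5,6,7,8,9,10}→126  {2,3,4,5,6,7,8,9,10}→126
  placing 0:a first → 252 extensions
  placing 1:o first → 210 extensions
total linear extensions = 462

462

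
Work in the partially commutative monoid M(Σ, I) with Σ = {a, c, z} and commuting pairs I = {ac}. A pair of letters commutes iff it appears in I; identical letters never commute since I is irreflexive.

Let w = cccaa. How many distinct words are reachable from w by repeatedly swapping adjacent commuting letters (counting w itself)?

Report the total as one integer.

10

drop 0:c onto floor
drop 1:c onto {0:c}
drop 2:c onto {1:c}
drop 3:a onto floor
drop 4:a onto {3:a}
ground layer = {0:c, 3:a}
drop-orders for the pieces not yet dropped (sum over which currently-grounded one goes next):
  1 to go: {2} 1  {4} 1
  2 to go: {1,2} 1  {2,4} 2  {3,4} 1
  3 to go: {0,1,2} 1  {1,2,4} 3  {2,3,4} 3
  if 0:c drops first: 6 orders
  if 3:a drops first: 4 orders
heap linearizations: 10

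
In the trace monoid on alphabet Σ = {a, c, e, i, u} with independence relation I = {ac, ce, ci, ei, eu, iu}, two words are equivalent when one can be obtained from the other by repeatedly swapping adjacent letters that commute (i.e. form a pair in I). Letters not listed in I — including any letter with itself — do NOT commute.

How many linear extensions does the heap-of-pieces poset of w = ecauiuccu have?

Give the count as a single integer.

19

piece 0:e — minimal
piece 1:c — minimal
piece 2:a rests on {0:e}
piece 3:u rests on {1:c, 2:a}
piece 4:i rests on {2:a}
piece 5:u rests on {3:u}
piece 6:c rests on {5:u}
piece 7:c rests on {6:c}
piece 8:u rests on {7:c}
minimal pieces: {0:e, 1:c}
ways to finish when only these pieces remain (= sum over removing one remaining piece with nothing left below it):
  1 left: {4}→1  {8}→1
  2 left: {4,8}→2  {7,8}→1
  3 left: {4,7,8}→3  {6,7,8}→1
  4 left: {4,6,7,8}→4  {5,6,7,8}→1
  5 left: {3,5,6,7,8}→1  {4,5,6,7,8}→5
  6 left: {1,3,5,6,7,8}→1  {3,4,5,6,7,8}→6
  7 left: {1,3,4,5,6,7,8}→7  {2,3,4,5,6,7,8}→6
  placing 0:e first → 13 extensions
  placing 1:c first → 6 extensions
total linear extensions = 19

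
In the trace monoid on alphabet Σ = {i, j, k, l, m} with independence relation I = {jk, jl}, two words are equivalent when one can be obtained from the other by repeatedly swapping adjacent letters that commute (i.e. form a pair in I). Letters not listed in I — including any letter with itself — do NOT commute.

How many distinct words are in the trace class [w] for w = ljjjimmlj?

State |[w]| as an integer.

drop 0:l onto floor
drop 1:j onto floor
drop 2:j onto {1:j}
drop 3:j onto {2:j}
drop 4:i onto {0:l, 3:j}
drop 5:m onto {4:i}
drop 6:m onto {5:m}
drop 7:l onto {6:m}
drop 8:j onto {6:m}
ground layer = {0:l, 1:j}
drop-orders for the pieces not yet dropped (sum over which currently-grounded one goes next):
  1 to go: {7} 1  {8} 1
  2 to go: {7,8} 2
  3 to go: {6,7,8} 2
  4 to go: {5,6,7,8} 2
  5 to go: {4,5,6,7,8} 2
  6 to go: {0,4,5,6,7,8} 2  {3,4,5,6,7,8} 2
  7 to go: {0,3,4,5,6,7,8} 4  {2,3,4,5,6,7,8} 2
  if 0:l drops first: 2 orders
  if 1:j drops first: 6 orders
heap linearizations: 8

8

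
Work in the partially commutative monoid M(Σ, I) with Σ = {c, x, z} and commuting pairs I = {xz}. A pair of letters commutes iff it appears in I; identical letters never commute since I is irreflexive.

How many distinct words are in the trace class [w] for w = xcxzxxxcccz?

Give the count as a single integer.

5

drop 0:x onto floor
drop 1:c onto {0:x}
drop 2:x onto {1:c}
drop 3:z onto {1:c}
drop 4:x onto {2:x}
drop 5:x onto {4:x}
drop 6:x onto {5:x}
drop 7:c onto {3:z, 6:x}
drop 8:c onto {7:c}
drop 9:c onto {8:c}
drop 10:z onto {9:c}
ground layer = {0:x}
drop-orders for the pieces not yet dropped (sum over which currently-grounded one goes next):
  1 to go: {10} 1
  2 to go: {9,10} 1
  3 to go: {8,9,10} 1
  4 to go: {7,8,9,10} 1
  5 to go: {3,7,8,9,10} 1  {6,7,8,9,10} 1
  6 to go: {3,6,7,8,9,10} 2  {5,6,7,8,9,10} 1
  7 to go: {3,5,6,7,8,9,10} 3  {4,5,6,7,8,9,10} 1
  8 to go: {2,4,5,6,7,8,9,10} 1  {3,4,5,6,7,8,9,10} 4
  9 to go: {2,3,4,5,6,7,8,9,10} 5
  if 0:x drops first: 5 orders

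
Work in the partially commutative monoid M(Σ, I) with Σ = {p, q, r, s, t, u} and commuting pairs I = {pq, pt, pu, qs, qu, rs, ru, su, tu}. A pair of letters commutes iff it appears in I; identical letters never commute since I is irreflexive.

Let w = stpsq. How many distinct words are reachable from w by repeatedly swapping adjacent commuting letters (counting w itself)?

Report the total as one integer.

5

drop 0:s onto floor
drop 1:t onto {0:s}
drop 2:p onto {0:s}
drop 3:s onto {1:t, 2:p}
drop 4:q onto {1:t}
ground layer = {0:s}
drop-orders for the pieces not yet dropped (sum over which currently-grounded one goes next):
  1 to go: {3} 1  {4} 1
  2 to go: {2,3} 1  {3,4} 2
  3 to go: {1,3,4} 2  {2,3,4} 3
  if 0:s drops first: 5 orders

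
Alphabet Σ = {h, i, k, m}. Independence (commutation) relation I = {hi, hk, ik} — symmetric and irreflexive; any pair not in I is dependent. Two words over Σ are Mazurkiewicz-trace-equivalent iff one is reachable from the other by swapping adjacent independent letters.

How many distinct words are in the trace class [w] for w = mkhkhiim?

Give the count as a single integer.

drop 0:m onto floor
drop 1:k onto {0:m}
drop 2:h onto {0:m}
drop 3:k onto {1:k}
drop 4:h onto {2:h}
drop 5:i onto {0:m}
drop 6:i onto {5:i}
drop 7:m onto {3:k, 4:h, 6:i}
ground layer = {0:m}
drop-orders for the pieces not yet dropped (sum over which currently-grounded one goes next):
  1 to go: {7} 1
  2 to go: {3,7} 1  {4,7} 1  {6,7} 1
  3 to go: {1,3,7} 1  {2,4,7} 1  {3,4,7} 2  {3,6,7} 2  {4,6,7} 2  {5,6,7} 1
  4 to go: {1,3,4,7} 3  {1,3,6,7} 3  {2,3,4,7} 3  {2,4,6,7} 3  {3,4,6,7} 6  {3,5,6,7} 3  {4,5,6,7} 3
  5 to go: {1,2,3,4,7} 6  {1,3,4,6,7} 12  {1,3,5,6,7} 6  {2,3,4,6,7} 12  {2,4,5,6,7} 6  {3,4,5,6,7} 12
  6 to go: {1,2,3,4,6,7} 30  {1,3,4,5,6,7} 30  {2,3,4,5,6,7} 30
  if 0:m drops first: 90 orders

90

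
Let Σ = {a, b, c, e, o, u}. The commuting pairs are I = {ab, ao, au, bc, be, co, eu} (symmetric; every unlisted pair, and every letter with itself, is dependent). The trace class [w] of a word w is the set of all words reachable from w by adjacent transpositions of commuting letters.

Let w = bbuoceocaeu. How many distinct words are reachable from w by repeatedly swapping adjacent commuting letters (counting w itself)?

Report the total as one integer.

16

drop 0:b onto floor
drop 1:b onto {0:b}
drop 2:u onto {1:b}
drop 3:o onto {2:u}
drop 4:c onto {2:u}
drop 5:e onto {3:o, 4:c}
drop 6:o onto {5:e}
drop 7:c onto {5:e}
drop 8:a onto {7:c}
drop 9:e onto {6:o, 8:a}
drop 10:u onto {6:o, 7:c}
ground layer = {0:b}
drop-orders for the pieces not yet dropped (sum over which currently-grounded one goes next):
  1 to go: {9} 1  {10} 1
  2 to go: {8,9} 1  {9,10} 2
  3 to go: {6,9,10} 2  {8,9,10} 3
  4 to go: {6,8,9,10} 5  {7,8,9,10} 3
  5 to go: {6,7,8,9,10} 8
  6 to go: {5,6,7,8,9,10} 8
  7 to go: {3,5,6,7,8,9,10} 8  {4,5,6,7,8,9,10} 8
  8 to go: {3,4,5,6,7,8,9,10} 16
  9 to go: {2,3,4,5,6,7,8,9,10} 16
  if 0:b drops first: 16 orders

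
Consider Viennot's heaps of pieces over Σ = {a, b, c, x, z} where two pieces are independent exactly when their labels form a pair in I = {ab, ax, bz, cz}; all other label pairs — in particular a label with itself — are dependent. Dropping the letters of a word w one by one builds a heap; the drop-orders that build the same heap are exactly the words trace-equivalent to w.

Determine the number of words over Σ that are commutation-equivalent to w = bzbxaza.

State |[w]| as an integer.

drop 0:b onto floor
drop 1:z onto floor
drop 2:b onto {0:b}
drop 3:x onto {1:z, 2:b}
drop 4:a onto {1:z}
drop 5:z onto {3:x, 4:a}
drop 6:a onto {5:z}
ground layer = {0:b, 1:z}
drop-orders for the pieces not yet dropped (sum over which currently-grounded one goes next):
  1 to go: {6} 1
  2 to go: {5,6} 1
  3 to go: {3,5,6} 1  {4,5,6} 1
  4 to go: {2,3,5,6} 1  {3,4,5,6} 2
  5 to go: {0,2,3,5,6} 1  {1,3,4,5,6} 2  {2,3,4,5,6} 3
  if 0:b drops first: 5 orders
  if 1:z drops first: 4 orders
heap linearizations: 9

9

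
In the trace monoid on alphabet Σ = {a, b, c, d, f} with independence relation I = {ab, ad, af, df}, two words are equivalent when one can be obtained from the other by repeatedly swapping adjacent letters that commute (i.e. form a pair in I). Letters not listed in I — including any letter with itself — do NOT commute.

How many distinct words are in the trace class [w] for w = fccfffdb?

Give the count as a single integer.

4

0(f) covers ∅
1(c) covers 0:f
2(c) covers 1:c
3(f) covers 2:c
4(f) covers 3:f
5(f) covers 4:f
6(d) covers 2:c
7(b) covers 5:f, 6:d
floor of heap: 0:f
completions by unplaced set U, small U first (add the entries for U minus each lowest piece of U):
  |U|=1: {7}:1
  |U|=2: {5,7}:1  {6,7}:1
  |U|=3: {4,5,7}:1  {5,6,7}:2
  |U|=4: {3,4,5,7}:1  {4,5,6,7}:3
  |U|=5: {3,4,5,6,7}:4
  |U|=6: {2,3,4,5,6,7}:4
  start at 0(f): 4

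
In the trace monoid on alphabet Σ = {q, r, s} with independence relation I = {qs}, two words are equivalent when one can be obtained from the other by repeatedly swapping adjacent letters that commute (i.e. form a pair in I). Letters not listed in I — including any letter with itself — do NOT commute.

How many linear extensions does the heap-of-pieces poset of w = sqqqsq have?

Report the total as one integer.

#0=s has no predecessor
#1=q has no predecessor
#2=q depends on [1:q]
#3=q depends on [2:q]
#4=s depends on [0:s]
#5=q depends on [3:q]
sources: [0:s, 1:q]
N(rest) = Σ N(rest − s) over sources s of rest; N(one piece) = 1:
  size 1 → [4]=1  [5]=1
  size 2 → [0,4]=1  [3,5]=1  [4,5]=2
  size 3 → [0,4,5]=3  [2,3,5]=1  [3,4,5]=3
  size 4 → [0,3,4,5]=6  [1,2,3,5]=1  [2,3,4,5]=4
  first=0(s) contributes 5
  first=1(q) contributes 10
|[w]| = 15

15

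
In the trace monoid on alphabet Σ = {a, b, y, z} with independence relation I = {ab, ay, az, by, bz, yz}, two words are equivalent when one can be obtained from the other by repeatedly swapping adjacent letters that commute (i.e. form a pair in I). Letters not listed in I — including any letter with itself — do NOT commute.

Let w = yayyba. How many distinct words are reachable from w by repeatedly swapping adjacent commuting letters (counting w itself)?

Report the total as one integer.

60

0(y) covers ∅
1(a) covers ∅
2(y) covers 0:y
3(y) covers 2:y
4(b) covers ∅
5(a) covers 1:a
floor of heap: 0:y, 1:a, 4:b
completions by unplaced set U, small U first (add the entries for U minus each lowest piece of U):
  |U|=1: {3}:1  {4}:1  {5}:1
  |U|=2: {1,5}:1  {2,3}:1  {3,4}:2  {3,5}:2  {4,5}:2
  |U|=3: {0,2,3}:1  {1,3,5}:3  {1,4,5}:3  {2,3,4}:3  {2,3,5}:3  {3,4,5}:6
  |U|=4: {0,2,3,4}:4  {0,2,3,5}:4  {1,2,3,5}:6  {1,3,4,5}:12  {2,3,4,5}:12
  start at 0(y): 30
  start at 1(a): 20
  start at 4(b): 10
sum over floor = 60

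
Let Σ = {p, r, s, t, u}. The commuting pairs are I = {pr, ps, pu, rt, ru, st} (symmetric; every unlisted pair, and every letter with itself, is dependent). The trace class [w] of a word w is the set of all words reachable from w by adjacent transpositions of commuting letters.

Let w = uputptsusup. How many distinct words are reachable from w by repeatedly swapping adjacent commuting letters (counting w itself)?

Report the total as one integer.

#0=u has no predecessor
#1=p has no predecessor
#2=u depends on [0:u]
#3=t depends on [1:p, 2:u]
#4=p depends on [3:t]
#5=t depends on [4:p]
#6=s depends on [2:u]
#7=u depends on [5:t, 6:s]
#8=s depends on [7:u]
#9=u depends on [8:s]
#10=p depends on [5:t]
sources: [0:u, 1:p]
N(rest) = Σ N(rest − s) over sources s of rest; N(one piece) = 1:
  size 1 → [9]=1  [10]=1
  size 2 → [8,9]=1  [9,10]=2
  size 3 → [7,8,9]=1  [8,9,10]=3
  size 4 → [6,7,8,9]=1  [7,8,9,10]=4
  size 5 → [5,7,8,9,10]=4  [6,7,8,9,10]=5
  size 6 → [4,5,7,8,9,10]=4  [5,6,7,8,9,10]=9
  size 7 → [3,4,5,7,8,9,10]=4  [4,5,6,7,8,9,10]=13
  size 8 → [1,3,4,5,7,8,9,10]=4  [3,4,5,6,7,8,9,10]=17
  size 9 → [1,3,4,5,6,7,8,9,10]=21  [2,3,4,5,6,7,8,9,10]=17
  first=0(u) contributes 38
  first=1(p) contributes 17
|[w]| = 55

55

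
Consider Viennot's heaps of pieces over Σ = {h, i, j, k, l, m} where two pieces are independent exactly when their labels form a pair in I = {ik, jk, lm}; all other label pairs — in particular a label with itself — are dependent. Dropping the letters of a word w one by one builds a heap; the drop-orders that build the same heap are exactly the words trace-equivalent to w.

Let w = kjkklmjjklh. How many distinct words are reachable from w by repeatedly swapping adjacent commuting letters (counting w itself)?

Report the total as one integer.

0(k) covers ∅
1(j) covers ∅
2(k) covers 0:k
3(k) covers 2:k
4(l) covers 1:j, 3:k
5(m) covers 1:j, 3:k
6(j) covers 4:l, 5:m
7(j) covers 6:j
8(k) covers 4:l, 5:m
9(l) covers 7:j, 8:k
10(h) covers 9:l
floor of heap: 0:k, 1:j
completions by unplaced set U, small U first (add the entries for U minus each lowest piece of U):
  |U|=1: {10}:1
  |U|=2: {9,10}:1
  |U|=3: {7,9,10}:1  {8,9,10}:1
  |U|=4: {6,7,9,10}:1  {7,8,9,10}:2
  |U|=5: {6,7,8,9,10}:3
  |U|=6: {4,6,7,8,9,10}:3  {5,6,7,8,9,10}:3
  |U|=7: {4,5,6,7,8,9,10}:6
  |U|=8: {1,4,5,6,7,8,9,10}:6  {3,4,5,6,7,8,9,10}:6
  |U|=9: {1,3,4,5,6,7,8,9,10}:12  {2,3,4,5,6,7,8,9,10}:6
  start at 0(k): 18
  start at 1(j): 6
sum over floor = 24

24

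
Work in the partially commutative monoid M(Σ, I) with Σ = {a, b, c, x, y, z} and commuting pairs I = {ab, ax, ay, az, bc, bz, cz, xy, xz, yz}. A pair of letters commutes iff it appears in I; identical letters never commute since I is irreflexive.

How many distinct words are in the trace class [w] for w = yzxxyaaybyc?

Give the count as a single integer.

3960

#0=y has no predecessor
#1=z has no predecessor
#2=x has no predecessor
#3=x depends on [2:x]
#4=y depends on [0:y]
#5=a has no predecessor
#6=a depends on [5:a]
#7=y depends on [4:y]
#8=b depends on [3:x, 7:y]
#9=y depends on [8:b]
#10=c depends on [6:a, 9:y]
sources: [0:y, 1:z, 2:x, 5:a]
N(rest) = Σ N(rest − s) over sources s of rest; N(one piece) = 1:
  size 1 → [1]=1  [10]=1
  size 2 → [1,10]=2  [6,10]=1  [9,10]=1
  size 3 → [1,6,10]=3  [1,9,10]=3  [5,6,10]=1  [6,9,10]=2  [8,9,10]=1
  size 4 → [1,5,6,10]=4  [1,6,9,10]=8  [1,8,9,10]=4  [3,8,9,10]=1  [5,6,9,10]=3  [6,8,9,10]=3  [7,8,9,10]=1
  size 5 → [1,3,8,9,10]=5  [1,5,6,9,10]=15  [1,6,8,9,10]=15  [1,7,8,9,10]=5  [2,3,8,9,10]=1  [3,6,8,9,10]=4  [3,7,8,9,10]=2  [4,7,8,9,10]=1  [5,6,8,9,10]=6  [6,7,8,9,10]=4
  size 6 → [0,4,7,8,9,10]=1  [1,2,3,8,9,10]=6  [1,3,6,8,9,10]=24  [1,3,7,8,9,10]=12  [1,4,7,8,9,10]=6  [1,5,6,8,9,10]=36  [1,6,7,8,9,10]=24  [2,3,6,8,9,10]=5  [2,3,7,8,9,10]=3  [3,4,7,8,9,10]=3  [3,5,6,8,9,10]=10  [3,6,7,8,9,10]=10  [4,6,7,8,9,10]=5  [5,6,7,8,9,10]=10
  size 7 → [0,1,4,7,8,9,10]=7  [0,3,4,7,8,9,10]=4  [0,4,6,7,8,9,10]=6  [1,2,3,6,8,9,10]=35  [1,2,3,7,8,9,10]=21  [1,3,4,7,8,9,10]=21  [1,3,5,6,8,9,10]=70  [1,3,6,7,8,9,10]=70  [1,4,6,7,8,9,10]=35  [1,5,6,7,8,9,10]=70  [2,3,4,7,8,9,10]=6  [2,3,5,6,8,9,10]=15  [2,3,6,7,8,9,10]=18  [3,4,6,7,8,9,10]=18  [3,5,6,7,8,9,10]=30  [4,5,6,7,8,9,10]=15
  size 8 → [0,1,3,4,7,8,9,10]=32  [0,1,4,6,7,8,9,10]=48  [0,2,3,4,7,8,9,10]=10  [0,3,4,6,7,8,9,10]=28  [0,4,5,6,7,8,9,10]=21  [1,2,3,4,7,8,9,10]=48  [1,2,3,5,6,8,9,10]=120  [1,2,3,6,7,8,9,10]=144  [1,3,4,6,7,8,9,10]=144  [1,3,5,6,7,8,9,10]=240  [1,4,5,6,7,8,9,10]=120  [2,3,4,6,7,8,9,10]=42  [2,3,5,6,7,8,9,10]=63  [3,4,5,6,7,8,9,10]=63
  size 9 → [0,1,2,3,4,7,8,9,10]=90  [0,1,3,4,6,7,8,9,10]=252  [0,1,4,5,6,7,8,9,10]=189  [0,2,3,4,6,7,8,9,10]=80  [0,3,4,5,6,7,8,9,10]=112  [1,2,3,4,6,7,8,9,10]=378  [1,2,3,5,6,7,8,9,10]=567  [1,3,4,5,6,7,8,9,10]=567  [2,3,4,5,6,7,8,9,10]=168
  first=0(y) contributes 1680
  first=1(z) contributes 360
  first=2(x) contributes 1120
  first=5(a) contributes 800
|[w]| = 3960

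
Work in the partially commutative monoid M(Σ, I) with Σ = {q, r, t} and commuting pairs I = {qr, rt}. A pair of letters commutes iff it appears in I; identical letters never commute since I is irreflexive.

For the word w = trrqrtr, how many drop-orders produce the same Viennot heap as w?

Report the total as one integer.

35

drop 0:t onto floor
drop 1:r onto floor
drop 2:r onto {1:r}
drop 3:q onto {0:t}
drop 4:r onto {2:r}
drop 5:t onto {3:q}
drop 6:r onto {4:r}
ground layer = {0:t, 1:r}
drop-orders for the pieces not yet dropped (sum over which currently-grounded one goes next):
  1 to go: {5} 1  {6} 1
  2 to go: {3,5} 1  {4,6} 1  {5,6} 2
  3 to go: {0,3,5} 1  {2,4,6} 1  {3,5,6} 3  {4,5,6} 3
  4 to go: {0,3,5,6} 4  {1,2,4,6} 1  {2,4,5,6} 4  {3,4,5,6} 6
  5 to go: {0,3,4,5,6} 10  {1,2,4,5,6} 5  {2,3,4,5,6} 10
  if 0:t drops first: 15 orders
  if 1:r drops first: 20 orders
heap linearizations: 35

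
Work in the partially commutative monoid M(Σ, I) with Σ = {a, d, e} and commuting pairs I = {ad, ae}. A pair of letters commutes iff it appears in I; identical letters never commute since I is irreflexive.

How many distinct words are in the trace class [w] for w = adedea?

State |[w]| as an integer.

piece 0:a — minimal
piece 1:d — minimal
piece 2:e rests on {1:d}
piece 3:d rests on {2:e}
piece 4:e rests on {3:d}
piece 5:a rests on {0:a}
minimal pieces: {0:a, 1:d}
ways to finish when only these pieces remain (= sum over removing one remaining piece with nothing left below it):
  1 left: {4}→1  {5}→1
  2 left: {0,5}→1  {3,4}→1  {4,5}→2
  3 left: {0,4,5}→3  {2,3,4}→1  {3,4,5}→3
  4 left: {0,3,4,5}→6  {1,2,3,4}→1  {2,3,4,5}→4
  placing 0:a first → 5 extensions
  placing 1:d first → 10 extensions
total linear extensions = 15

15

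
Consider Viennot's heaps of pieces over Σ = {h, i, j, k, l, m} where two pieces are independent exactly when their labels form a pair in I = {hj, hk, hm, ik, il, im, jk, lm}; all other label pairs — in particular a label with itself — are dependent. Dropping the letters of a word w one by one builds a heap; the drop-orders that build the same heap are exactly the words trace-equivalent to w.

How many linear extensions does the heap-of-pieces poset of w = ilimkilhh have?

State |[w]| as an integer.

drop 0:i onto floor
drop 1:l onto floor
drop 2:i onto {0:i}
drop 3:m onto floor
drop 4:k onto {1:l, 3:m}
drop 5:i onto {2:i}
drop 6:l onto {4:k}
drop 7:h onto {5:i, 6:l}
drop 8:h onto {7:h}
ground layer = {0:i, 1:l, 3:m}
drop-orders for the pieces not yet dropped (sum over which currently-grounded one goes next):
  1 to go: {8} 1
  2 to go: {7,8} 1
  3 to go: {5,7,8} 1  {6,7,8} 1
  4 to go: {2,5,7,8} 1  {4,6,7,8} 1  {5,6,7,8} 2
  5 to go: {0,2,5,7,8} 1  {1,4,6,7,8} 1  {2,5,6,7,8} 3  {3,4,6,7,8} 1  {4,5,6,7,8} 3
  6 to go: {0,2,5,6,7,8} 4  {1,3,4,6,7,8} 2  {1,4,5,6,7,8} 4  {2,4,5,6,7,8} 6  {3,4,5,6,7,8} 4
  7 to go: {0,2,4,5,6,7,8} 10  {1,2,4,5,6,7,8} 10  {1,3,4,5,6,7,8} 10  {2,3,4,5,6,7,8} 10
  if 0:i drops first: 30 orders
  if 1:l drops first: 20 orders
  if 3:m drops first: 20 orders
heap linearizations: 70

70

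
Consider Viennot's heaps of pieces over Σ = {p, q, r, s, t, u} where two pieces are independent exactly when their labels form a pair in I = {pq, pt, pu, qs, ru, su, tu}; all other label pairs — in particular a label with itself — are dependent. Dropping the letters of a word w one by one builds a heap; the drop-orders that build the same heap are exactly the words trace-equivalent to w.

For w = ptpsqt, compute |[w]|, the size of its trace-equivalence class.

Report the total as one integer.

9

0(p) covers ∅
1(t) covers ∅
2(p) covers 0:p
3(s) covers 1:t, 2:p
4(q) covers 1:t
5(t) covers 3:s, 4:q
floor of heap: 0:p, 1:t
completions by unplaced set U, small U first (add the entries for U minus each lowest piece of U):
  |U|=1: {5}:1
  |U|=2: {3,5}:1  {4,5}:1
  |U|=3: {2,3,5}:1  {3,4,5}:2
  |U|=4: {0,2,3,5}:1  {1,3,4,5}:2  {2,3,4,5}:3
  start at 0(p): 5
  start at 1(t): 4
sum over floor = 9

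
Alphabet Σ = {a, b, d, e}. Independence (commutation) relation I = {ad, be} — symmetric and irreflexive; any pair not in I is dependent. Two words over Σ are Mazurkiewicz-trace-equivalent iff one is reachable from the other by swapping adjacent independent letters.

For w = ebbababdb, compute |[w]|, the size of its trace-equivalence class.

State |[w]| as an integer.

3

0(e) covers ∅
1(b) covers ∅
2(b) covers 1:b
3(a) covers 0:e, 2:b
4(b) covers 3:a
5(a) covers 4:b
6(b) covers 5:a
7(d) covers 6:b
8(b) covers 7:d
floor of heap: 0:e, 1:b
completions by unplaced set U, small U first (add the entries for U minus each lowest piece of U):
  |U|=1: {8}:1
  |U|=2: {7,8}:1
  |U|=3: {6,7,8}:1
  |U|=4: {5,6,7,8}:1
  |U|=5: {4,5,6,7,8}:1
  |U|=6: {3,4,5,6,7,8}:1
  |U|=7: {0,3,4,5,6,7,8}:1  {2,3,4,5,6,7,8}:1
  start at 0(e): 1
  start at 1(b): 2
sum over floor = 3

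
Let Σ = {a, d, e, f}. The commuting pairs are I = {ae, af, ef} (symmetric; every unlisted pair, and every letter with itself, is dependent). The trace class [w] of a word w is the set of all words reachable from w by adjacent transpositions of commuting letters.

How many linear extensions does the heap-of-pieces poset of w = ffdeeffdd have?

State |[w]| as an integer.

6

#0=f has no predecessor
#1=f depends on [0:f]
#2=d depends on [1:f]
#3=e depends on [2:d]
#4=e depends on [3:e]
#5=f depends on [2:d]
#6=f depends on [5:f]
#7=d depends on [4:e, 6:f]
#8=d depends on [7:d]
sources: [0:f]
N(rest) = Σ N(rest − s) over sources s of rest; N(one piece) = 1:
  size 1 → [8]=1
  size 2 → [7,8]=1
  size 3 → [4,7,8]=1  [6,7,8]=1
  size 4 → [3,4,7,8]=1  [4,6,7,8]=2  [5,6,7,8]=1
  size 5 → [3,4,6,7,8]=3  [4,5,6,7,8]=3
  size 6 → [3,4,5,6,7,8]=6
  size 7 → [2,3,4,5,6,7,8]=6
  first=0(f) contributes 6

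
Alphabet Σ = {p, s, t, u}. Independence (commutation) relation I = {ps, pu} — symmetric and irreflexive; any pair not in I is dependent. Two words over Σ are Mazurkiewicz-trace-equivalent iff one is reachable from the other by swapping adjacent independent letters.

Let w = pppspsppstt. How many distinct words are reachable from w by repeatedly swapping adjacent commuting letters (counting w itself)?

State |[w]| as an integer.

84

drop 0:p onto floor
drop 1:p onto {0:p}
drop 2:p onto {1:p}
drop 3:s onto floor
drop 4:p onto {2:p}
drop 5:s onto {3:s}
drop 6:p onto {4:p}
drop 7:p onto {6:p}
drop 8:s onto {5:s}
drop 9:t onto {7:p, 8:s}
drop 10:t onto {9:t}
ground layer = {0:p, 3:s}
drop-orders for the pieces not yet dropped (sum over which currently-grounded one goes next):
  1 to go: {10} 1
  2 to go: {9,10} 1
  3 to go: {7,9,10} 1  {8,9,10} 1
  4 to go: {5,8,9,10} 1  {6,7,9,10} 1  {7,8,9,10} 2
  5 to go: {3,5,8,9,10} 1  {4,6,7,9,10} 1  {5,7,8,9,10} 3  {6,7,8,9,10} 3
  6 to go: {2,4,6,7,9,10} 1  {3,5,7,8,9,10} 4  {4,6,7,8,9,10} 4  {5,6,7,8,9,10} 6
  7 to go: {1,2,4,6,7,9,10} 1  {2,4,6,7,8,9,10} 5  {3,5,6,7,8,9,10} 10  {4,5,6,7,8,9,10} 10
  8 to go: {0,1,2,4,6,7,9,10} 1  {1,2,4,6,7,8,9,10} 6  {2,4,5,6,7,8,9,10} 15  {3,4,5,6,7,8,9,10} 20
  9 to go: {0,1,2,4,6,7,8,9,10} 7  {1,2,4,5,6,7,8,9,10} 21  {2,3,4,5,6,7,8,9,10} 35
  if 0:p drops first: 56 orders
  if 3:s drops first: 28 orders
heap linearizations: 84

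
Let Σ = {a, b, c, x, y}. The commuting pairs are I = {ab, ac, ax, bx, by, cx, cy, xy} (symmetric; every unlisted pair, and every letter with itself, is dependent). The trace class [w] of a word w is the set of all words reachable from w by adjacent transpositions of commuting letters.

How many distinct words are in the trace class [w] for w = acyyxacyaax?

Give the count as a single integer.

1980

drop 0:a onto floor
drop 1:c onto floor
drop 2:y onto {0:a}
drop 3:y onto {2:y}
drop 4:x onto floor
drop 5:a onto {3:y}
drop 6:c onto {1:c}
drop 7:y onto {5:a}
drop 8:a onto {7:y}
drop 9:a onto {8:a}
drop 10:x onto {4:x}
ground layer = {0:a, 1:c, 4:x}
drop-orders for the pieces not yet dropped (sum over which currently-grounded one goes next):
  1 to go: {6} 1  {9} 1  {10} 1
  2 to go: {1,6} 1  {4,10} 1  {6,9} 2  {6,10} 2  {8,9} 1  {9,10} 2
  3 to go: {1,6,9} 3  {1,6,10} 3  {4,6,10} 3  {4,9,10} 3  {6,8,9} 3  {6,9,10} 6  {7,8,9} 1  {8,9,10} 3
  4 to go: {1,4,6,10} 6  {1,6,8,9} 6  {1,6,9,10} 12  {4,6,9,10} 12  {4,8,9,10} 6  {5,7,8,9} 1  {6,7,8,9} 4  {6,8,9,10} 12  {7,8,9,10} 4
  5 to go: {1,4,6,9,10} 30  {1,6,7,8,9} 10  {1,6,8,9,10} 30  {3,5,7,8,9} 1  {4,6,8,9,10} 30  {4,7,8,9,10} 10  {5,6,7,8,9} 5  {5,7,8,9,10} 5  {6,7,8,9,10} 20
  6 to go: {1,4,6,8,9,10} 90  {1,5,6,7,8,9} 15  {1,6,7,8,9,10} 60  {2,3,5,7,8,9} 1  {3,5,6,7,8,9} 6  {3,5,7,8,9,10} 6  {4,5,7,8,9,10} 15  {4,6,7,8,9,10} 60  {5,6,7,8,9,10} 30
  7 to go: {0,2,3,5,7,8,9} 1  {1,3,5,6,7,8,9} 21  {1,4,6,7,8,9,10} 210  {1,5,6,7,8,9,10} 105  {2,3,5,6,7,8,9} 7  {2,3,5,7,8,9,10} 7  {3,4,5,7,8,9,10} 21  {3,5,6,7,8,9,10} 42  {4,5,6,7,8,9,10} 105
  8 to go: {0,2,3,5,6,7,8,9} 8  {0,2,3,5,7,8,9,10} 8  {1,2,3,5,6,7,8,9} 28  {1,3,5,6,7,8,9,10} 168  {1,4,5,6,7,8,9,10} 420  {2,3,4,5,7,8,9,10} 28  {2,3,5,6,7,8,9,10} 56  {3,4,5,6,7,8,9,10} 168
  9 to go: {0,1,2,3,5,6,7,8,9} 36  {0,2,3,4,5,7,8,9,10} 36  {0,2,3,5,6,7,8,9,10} 72  {1,2,3,5,6,7,8,9,10} 252  {1,3,4,5,6,7,8,9,10} 756  {2,3,4,5,6,7,8,9,10} 252
  if 0:a drops first: 1260 orders
  if 1:c drops first: 360 orders
  if 4:x drops first: 360 orders
heap linearizations: 1980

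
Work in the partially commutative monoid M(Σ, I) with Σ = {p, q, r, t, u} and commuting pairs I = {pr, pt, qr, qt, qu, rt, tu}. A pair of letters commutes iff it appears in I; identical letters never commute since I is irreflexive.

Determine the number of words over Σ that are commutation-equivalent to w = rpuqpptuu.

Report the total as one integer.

45

#0=r has no predecessor
#1=p has no predecessor
#2=u depends on [0:r, 1:p]
#3=q depends on [1:p]
#4=p depends on [2:u, 3:q]
#5=p depends on [4:p]
#6=t has no predecessor
#7=u depends on [5:p]
#8=u depends on [7:u]
sources: [0:r, 1:p, 6:t]
N(rest) = Σ N(rest − s) over sources s of rest; N(one piece) = 1:
  size 1 → [6]=1  [8]=1
  size 2 → [6,8]=2  [7,8]=1
  size 3 → [5,7,8]=1  [6,7,8]=3
  size 4 → [4,5,7,8]=1  [5,6,7,8]=4
  size 5 → [2,4,5,7,8]=1  [3,4,5,7,8]=1  [4,5,6,7,8]=5
  size 6 → [0,2,4,5,7,8]=1  [2,3,4,5,7,8]=2  [2,4,5,6,7,8]=6  [3,4,5,6,7,8]=6
  size 7 → [0,2,3,4,5,7,8]=3  [0,2,4,5,6,7,8]=7  [1,2,3,4,5,7,8]=2  [2,3,4,5,6,7,8]=14
  first=0(r) contributes 16
  first=1(p) contributes 24
  first=6(t) contributes 5
|[w]| = 45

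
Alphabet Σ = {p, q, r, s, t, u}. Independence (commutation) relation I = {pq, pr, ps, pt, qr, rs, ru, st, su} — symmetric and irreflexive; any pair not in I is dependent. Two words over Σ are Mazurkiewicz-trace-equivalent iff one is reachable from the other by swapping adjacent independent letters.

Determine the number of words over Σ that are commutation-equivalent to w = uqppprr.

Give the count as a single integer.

#0=u has no predecessor
#1=q depends on [0:u]
#2=p depends on [0:u]
#3=p depends on [2:p]
#4=p depends on [3:p]
#5=r has no predecessor
#6=r depends on [5:r]
sources: [0:u, 5:r]
N(rest) = Σ N(rest − s) over sources s of rest; N(one piece) = 1:
  size 1 → [1]=1  [4]=1  [6]=1
  size 2 → [1,4]=2  [1,6]=2  [3,4]=1  [4,6]=2  [5,6]=1
  size 3 → [1,3,4]=3  [1,4,6]=6  [1,5,6]=3  [2,3,4]=1  [3,4,6]=3  [4,5,6]=3
  size 4 → [1,2,3,4]=4  [1,3,4,6]=12  [1,4,5,6]=12  [2,3,4,6]=4  [3,4,5,6]=6
  size 5 → [0,1,2,3,4]=4  [1,2,3,4,6]=20  [1,3,4,5,6]=30  [2,3,4,5,6]=10
  first=0(u) contributes 60
  first=5(r) contributes 24
|[w]| = 84

84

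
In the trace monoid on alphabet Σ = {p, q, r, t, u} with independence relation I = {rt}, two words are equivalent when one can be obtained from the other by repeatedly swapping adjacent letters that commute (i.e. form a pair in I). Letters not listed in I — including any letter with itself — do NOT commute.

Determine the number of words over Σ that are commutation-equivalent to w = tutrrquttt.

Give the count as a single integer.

drop 0:t onto floor
drop 1:u onto {0:t}
drop 2:t onto {1:u}
drop 3:r onto {1:u}
drop 4:r onto {3:r}
drop 5:q onto {2:t, 4:r}
drop 6:u onto {5:q}
drop 7:t onto {6:u}
drop 8:t onto {7:t}
drop 9:t onto {8:t}
ground layer = {0:t}
drop-orders for the pieces not yet dropped (sum over which currently-grounded one goes next):
  1 to go: {9} 1
  2 to go: {8,9} 1
  3 to go: {7,8,9} 1
  4 to go: {6,7,8,9} 1
  5 to go: {5,6,7,8,9} 1
  6 to go: {2,5,6,7,8,9} 1  {4,5,6,7,8,9} 1
  7 to go: {2,4,5,6,7,8,9} 2  {3,4,5,6,7,8,9} 1
  8 to go: {2,3,4,5,6,7,8,9} 3
  if 0:t drops first: 3 orders

3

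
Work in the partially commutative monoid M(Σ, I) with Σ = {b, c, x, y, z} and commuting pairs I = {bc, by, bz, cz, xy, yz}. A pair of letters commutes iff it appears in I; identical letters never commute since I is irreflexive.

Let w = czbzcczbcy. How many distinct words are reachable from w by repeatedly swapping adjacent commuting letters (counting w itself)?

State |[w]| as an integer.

drop 0:c onto floor
drop 1:z onto floor
drop 2:b onto floor
drop 3:z onto {1:z}
drop 4:c onto {0:c}
drop 5:c onto {4:c}
drop 6:z onto {3:z}
drop 7:b onto {2:b}
drop 8:c onto {5:c}
drop 9:y onto {8:c}
ground layer = {0:c, 1:z, 2:b}
drop-orders for the pieces not yet dropped (sum over which currently-grounded one goes next):
  1 to go: {6} 1  {7} 1  {9} 1
  2 to go: {2,7} 1  {3,6} 1  {6,7} 2  {6,9} 2  {7,9} 2  {8,9} 1
  3 to go: {1,3,6} 1  {2,6,7} 3  {2,7,9} 3  {3,6,7} 3  {3,6,9} 3  {5,8,9} 1  {6,7,9} 6  {6,8,9} 3  {7,8,9} 3
  4 to go: {1,3,6,7} 4  {1,3,6,9} 4  {2,3,6,7} 6  {2,6,7,9} 12  {2,7,8,9} 6  {3,6,7,9} 12  {3,6,8,9} 6  {4,5,8,9} 1  {5,6,8,9} 4  {5,7,8,9} 4  {6,7,8,9} 12
  5 to go: {0,4,5,8,9} 1  {1,2,3,6,7} 10  {1,3,6,7,9} 20  {1,3,6,8,9} 10  {2,3,6,7,9} 30  {2,5,7,8,9} 10  {2,6,7,8,9} 30  {3,5,6,8,9} 10  {3,6,7,8,9} 30  {4,5,6,8,9} 5  {4,5,7,8,9} 5  {5,6,7,8,9} 20
  6 to go: {0,4,5,6,8,9} 6  {0,4,5,7,8,9} 6  {1,2,3,6,7,9} 60  {1,3,5,6,8,9} 20  {1,3,6,7,8,9} 60  {2,3,6,7,8,9} 90  {2,4,5,7,8,9} 15  {2,5,6,7,8,9} 60  {3,4,5,6,8,9} 15  {3,5,6,7,8,9} 60  {4,5,6,7,8,9} 30
  7 to go: {0,2,4,5,7,8,9} 21  {0,3,4,5,6,8,9} 21  {0,4,5,6,7,8,9} 42  {1,2,3,6,7,8,9} 210  {1,3,4,5,6,8,9} 35  {1,3,5,6,7,8,9} 140  {2,3,5,6,7,8,9} 210  {2,4,5,6,7,8,9} 105  {3,4,5,6,7,8,9} 105
  8 to go: {0,1,3,4,5,6,8,9} 56  {0,2,4,5,6,7,8,9} 168  {0,3,4,5,6,7,8,9} 168  {1,2,3,5,6,7,8,9} 560  {1,3,4,5,6,7,8,9} 280  {2,3,4,5,6,7,8,9} 420
  if 0:c drops first: 1260 orders
  if 1:z drops first: 756 orders
  if 2:b drops first: 504 orders
heap linearizations: 2520

2520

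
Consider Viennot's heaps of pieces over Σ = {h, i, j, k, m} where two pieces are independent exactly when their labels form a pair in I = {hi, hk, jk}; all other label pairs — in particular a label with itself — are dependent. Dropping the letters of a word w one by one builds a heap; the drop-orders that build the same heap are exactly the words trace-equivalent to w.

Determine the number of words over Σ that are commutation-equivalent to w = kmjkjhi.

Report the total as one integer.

drop 0:k onto floor
drop 1:m onto {0:k}
drop 2:j onto {1:m}
drop 3:k onto {1:m}
drop 4:j onto {2:j}
drop 5:h onto {4:j}
drop 6:i onto {3:k, 4:j}
ground layer = {0:k}
drop-orders for the pieces not yet dropped (sum over which currently-grounded one goes next):
  1 to go: {5} 1  {6} 1
  2 to go: {3,6} 1  {5,6} 2
  3 to go: {3,5,6} 3  {4,5,6} 2
  4 to go: {2,4,5,6} 2  {3,4,5,6} 5
  5 to go: {2,3,4,5,6} 7
  if 0:k drops first: 7 orders

7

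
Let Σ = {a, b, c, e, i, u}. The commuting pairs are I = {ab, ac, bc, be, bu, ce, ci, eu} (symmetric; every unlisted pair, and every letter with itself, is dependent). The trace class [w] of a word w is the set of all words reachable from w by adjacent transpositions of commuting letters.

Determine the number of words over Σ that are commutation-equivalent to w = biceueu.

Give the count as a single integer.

22

piece 0:b — minimal
piece 1:i rests on {0:b}
piece 2:c — minimal
piece 3:e rests on {1:i}
piece 4:u rests on {1:i, 2:c}
piece 5:e rests on {3:e}
piece 6:u rests on {4:u}
minimal pieces: {0:b, 2:c}
ways to finish when only these pieces remain (= sum over removing one remaining piece with nothing left below it):
  1 left: {5}→1  {6}→1
  2 left: {3,5}→1  {4,6}→1  {5,6}→2
  3 left: {2,4,6}→1  {3,5,6}→3  {4,5,6}→3
  4 left: {2,4,5,6}→4  {3,4,5,6}→6
  5 left: {1,3,4,5,6}→6  {2,3,4,5,6}→10
  placing 0:b first → 16 extensions
  placing 2:c first → 6 extensions
total linear extensions = 22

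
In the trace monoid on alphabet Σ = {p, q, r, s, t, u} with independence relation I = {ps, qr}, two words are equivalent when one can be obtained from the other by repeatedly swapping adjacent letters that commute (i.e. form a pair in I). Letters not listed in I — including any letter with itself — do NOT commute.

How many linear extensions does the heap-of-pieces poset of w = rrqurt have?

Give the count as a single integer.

piece 0:r — minimal
piece 1:r rests on {0:r}
piece 2:q — minimal
piece 3:u rests on {1:r, 2:q}
piece 4:r rests on {3:u}
piece 5:t rests on {4:r}
minimal pieces: {0:r, 2:q}
ways to finish when only these pieces remain (= sum over removing one remaining piece with nothing left below it):
  1 left: {5}→1
  2 left: {4,5}→1
  3 left: {3,4,5}→1
  4 left: {1,3,4,5}→1  {2,3,4,5}→1
  placing 0:r first → 2 extensions
  placing 2:q first → 1 extensions
total linear extensions = 3

3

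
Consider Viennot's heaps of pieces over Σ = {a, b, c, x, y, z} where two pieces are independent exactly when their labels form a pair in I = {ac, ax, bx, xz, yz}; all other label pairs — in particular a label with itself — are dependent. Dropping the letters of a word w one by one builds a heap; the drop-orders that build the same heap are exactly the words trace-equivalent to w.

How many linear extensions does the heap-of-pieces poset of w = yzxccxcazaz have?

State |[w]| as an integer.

17

piece 0:y — minimal
piece 1:z — minimal
piece 2:x rests on {0:y}
piece 3:c rests on {1:z, 2:x}
piece 4:c rests on {3:c}
piece 5:x rests on {4:c}
piece 6:c rests on {5:x}
piece 7:a rests on {0:y, 1:z}
piece 8:z rests on {6:c, 7:a}
piece 9:a rests on {8:z}
piece 10:z rests on {9:a}
minimal pieces: {0:y, 1:z}
ways to finish when only these pieces remain (= sum over removing one remaining piece with nothing left below it):
  1 left: {10}→1
  2 left: {9,10}→1
  3 left: {8,9,10}→1
  4 left: {6,8,9,10}→1  {7,8,9,10}→1
  5 left: {5,6,8,9,10}→1  {6,7,8,9,10}→2
  6 left: {4,5,6,8,9,10}→1  {5,6,7,8,9,10}→3
  7 left: {3,4,5,6,8,9,10}→1  {4,5,6,7,8,9,10}→4
  8 left: {2,3,4,5,6,8,9,10}→1  {3,4,5,6,7,8,9,10}→5
  9 left: {1,3,4,5,6,7,8,9,10}→5  {2,3,4,5,6,7,8,9,10}→6
  placing 0:y first → 11 extensions
  placing 1:z first → 6 extensions
total linear extensions = 17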